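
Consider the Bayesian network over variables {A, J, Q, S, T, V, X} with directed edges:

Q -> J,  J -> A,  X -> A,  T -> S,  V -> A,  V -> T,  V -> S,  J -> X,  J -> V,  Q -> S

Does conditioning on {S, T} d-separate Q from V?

Enumerating the 5 paths from Q to V and testing each for blocking by {S, T}:
Path 1: Q → J → V
  J is a chain and J is not conditioned on — no node blocks this path, so it is active.
Path 2: Q → J → X → A ← V
  A is a collider here and neither A nor any of its descendants is conditioned on, so the collider stays closed — the path is blocked at A.
Path 3: Q → J → A ← V
  A is a collider here and neither A nor any of its descendants is conditioned on, so the collider stays closed — the path is blocked at A.
Path 4: Q → S ← V
  S is a collider and S is conditioned on, which opens it — no node blocks this path, so it is active.
Path 5: Q → S ← T ← V
  T is a chain here and T is conditioned on, so the path is blocked at T.
Since the path Q → J → V is active, Q and V are not d-separated given {S, T}.

No — Q and V are not d-separated given {S, T}.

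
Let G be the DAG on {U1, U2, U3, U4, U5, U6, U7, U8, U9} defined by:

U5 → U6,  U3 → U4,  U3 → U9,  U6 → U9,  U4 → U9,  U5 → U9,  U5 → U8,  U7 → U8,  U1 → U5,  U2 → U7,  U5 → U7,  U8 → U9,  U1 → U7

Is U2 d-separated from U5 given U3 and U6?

Enumerating the 5 paths from U2 to U5 and testing each for blocking by {U3, U6}:
Path 1: U2 → U7 ← U5
  U7 is a collider here and neither U7 nor any of its descendants is conditioned on, so the collider stays closed — the path is blocked at U7.
Path 2: U2 → U7 ← U1 → U5
  U7 is a collider here and neither U7 nor any of its descendants is conditioned on, so the collider stays closed — the path is blocked at U7.
Path 3: U2 → U7 → U8 → U9 ← U6 ← U5
  U9 is a collider here and neither U9 nor any of its descendants is conditioned on, so the collider stays closed — the path is blocked at U9.
Path 4: U2 → U7 → U8 → U9 ← U5
  U9 is a collider here and neither U9 nor any of its descendants is conditioned on, so the collider stays closed — the path is blocked at U9.
Path 5: U2 → U7 → U8 ← U5
  U8 is a collider here and neither U8 nor any of its descendants is conditioned on, so the collider stays closed — the path is blocked at U8.
Every path is blocked, so U2 and U5 are d-separated given {U3, U6}.

Yes — U2 and U5 are d-separated given {U3, U6}.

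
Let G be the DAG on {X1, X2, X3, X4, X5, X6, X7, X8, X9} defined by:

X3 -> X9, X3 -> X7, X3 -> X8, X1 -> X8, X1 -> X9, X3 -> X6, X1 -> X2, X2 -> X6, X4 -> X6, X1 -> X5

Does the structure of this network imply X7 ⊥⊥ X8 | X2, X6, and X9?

No

Enumerating the 3 paths from X7 to X8 and testing each for blocking by {X2, X6, X9}:
Path 1: X7 ← X3 → X8
  X3 is a fork and X3 is not conditioned on — no node blocks this path, so it is active.
Path 2: X7 ← X3 → X9 ← X1 → X8
  X3 is a fork and X3 is not conditioned on; X9 is a collider and X9 is conditioned on, which opens it; X1 is a fork and X1 is not conditioned on — no node blocks this path, so it is active.
Path 3: X7 ← X3 → X6 ← X2 ← X1 → X8
  X2 is a chain here and X2 is conditioned on, so the path is blocked at X2.
At least one path is unblocked, so d-separation fails.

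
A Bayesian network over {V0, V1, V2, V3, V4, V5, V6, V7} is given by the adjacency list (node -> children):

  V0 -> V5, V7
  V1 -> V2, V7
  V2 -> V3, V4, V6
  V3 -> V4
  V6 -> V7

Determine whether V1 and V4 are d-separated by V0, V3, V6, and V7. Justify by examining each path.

There are 4 undirected paths between V1 and V4; checking each against the conditioning set {V0, V3, V6, V7}:
  1. V1 → V7 ← V6 ← V2 → V3 → V4 — V7:collider[open]; V6:chain[blocks]; V2:fork[open]; V3:chain[blocks] ⇒ blocked
  2. V1 → V7 ← V6 ← V2 → V4 — V7:collider[open]; V6:chain[blocks]; V2:fork[open] ⇒ blocked
  3. V1 → V2 → V3 → V4 — V2:chain[open]; V3:chain[blocks] ⇒ blocked
  4. V1 → V2 → V4 — V2:chain[open] ⇒ active
At least one path is unblocked, so d-separation fails.

No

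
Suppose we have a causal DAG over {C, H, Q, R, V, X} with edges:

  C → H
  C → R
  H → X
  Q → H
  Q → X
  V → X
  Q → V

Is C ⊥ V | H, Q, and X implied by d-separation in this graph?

There are 4 undirected paths between C and V; checking each against the conditioning set {H, Q, X}:
  1. C → H ← Q → V — H:collider[open]; Q:fork[blocks] ⇒ blocked
  2. C → H ← Q → X ← V — H:collider[open]; Q:fork[blocks]; X:collider[open] ⇒ blocked
  3. C → H → X ← Q → V — H:chain[blocks]; X:collider[open]; Q:fork[blocks] ⇒ blocked
  4. C → H → X ← V — H:chain[blocks]; X:collider[open] ⇒ blocked
Since every path is blocked, d-separation holds.

Yes — C and V are d-separated given {H, Q, X}.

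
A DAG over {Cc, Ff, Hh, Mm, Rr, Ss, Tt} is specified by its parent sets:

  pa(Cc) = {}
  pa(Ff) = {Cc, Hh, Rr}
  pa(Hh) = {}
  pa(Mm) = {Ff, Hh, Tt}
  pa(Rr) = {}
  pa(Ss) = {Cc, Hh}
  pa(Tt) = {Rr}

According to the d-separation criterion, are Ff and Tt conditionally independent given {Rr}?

Yes

4 paths connect Ff and Tt; each must be blocked for d-separation to hold:
Path 1: Ff → Mm ← Tt
  Mm is a collider here and neither Mm nor any of its descendants is conditioned on, so the collider stays closed — the path is blocked at Mm.
Path 2: Ff ← Rr → Tt
  Rr is a fork here and Rr is conditioned on, so the path is blocked at Rr.
Path 3: Ff ← Hh → Mm ← Tt
  Mm is a collider here and neither Mm nor any of its descendants is conditioned on, so the collider stays closed — the path is blocked at Mm.
Path 4: Ff ← Cc → Ss ← Hh → Mm ← Tt
  Ss is a collider here and neither Ss nor any of its descendants is conditioned on, so the collider stays closed — the path is blocked at Ss.
All paths are blocked; Ff ⊥ Tt | {Rr} holds.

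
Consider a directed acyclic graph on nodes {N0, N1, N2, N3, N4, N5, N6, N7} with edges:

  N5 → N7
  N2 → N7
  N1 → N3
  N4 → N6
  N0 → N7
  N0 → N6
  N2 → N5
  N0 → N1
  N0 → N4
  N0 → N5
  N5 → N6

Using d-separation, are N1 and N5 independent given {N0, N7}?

5 paths connect N1 and N5; each must be blocked for d-separation to hold:
Path 1: N1 ← N0 → N6 ← N5
  N0 is a fork here and N0 is conditioned on, so the path is blocked at N0.
Path 2: N1 ← N0 → N5
  N0 is a fork here and N0 is conditioned on, so the path is blocked at N0.
Path 3: N1 ← N0 → N4 → N6 ← N5
  N0 is a fork here and N0 is conditioned on, so the path is blocked at N0.
Path 4: N1 ← N0 → N7 ← N2 → N5
  N0 is a fork here and N0 is conditioned on, so the path is blocked at N0.
Path 5: N1 ← N0 → N7 ← N5
  N0 is a fork here and N0 is conditioned on, so the path is blocked at N0.
All paths are blocked; N1 ⊥ N5 | {N0, N7} holds.

Yes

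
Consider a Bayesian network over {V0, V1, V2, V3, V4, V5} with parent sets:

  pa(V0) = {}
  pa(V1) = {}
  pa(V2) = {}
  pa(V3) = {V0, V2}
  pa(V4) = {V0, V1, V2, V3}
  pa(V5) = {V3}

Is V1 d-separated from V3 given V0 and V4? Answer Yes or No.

Enumerating the 3 paths from V1 to V3 and testing each for blocking by {V0, V4}:
  1. V1 → V4 ← V2 → V3 — V4:collider[open]; V2:fork[open] ⇒ active
  2. V1 → V4 ← V3 — V4:collider[open] ⇒ active
  3. V1 → V4 ← V0 → V3 — V4:collider[open]; V0:fork[blocks] ⇒ blocked
At least one path is unblocked, so d-separation fails.

No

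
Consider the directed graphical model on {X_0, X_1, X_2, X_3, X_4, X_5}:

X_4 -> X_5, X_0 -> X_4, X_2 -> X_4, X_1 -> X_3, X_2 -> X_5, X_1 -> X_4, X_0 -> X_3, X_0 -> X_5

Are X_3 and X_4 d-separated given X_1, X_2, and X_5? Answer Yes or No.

No

4 paths connect X_3 and X_4; each must be blocked for d-separation to hold:
Path 1: X_3 ← X_0 → X_4
  X_0 is a fork and X_0 is not conditioned on — no node blocks this path, so it is active.
Path 2: X_3 ← X_0 → X_5 ← X_4
  X_0 is a fork and X_0 is not conditioned on; X_5 is a collider and X_5 is conditioned on, which opens it — no node blocks this path, so it is active.
Path 3: X_3 ← X_0 → X_5 ← X_2 → X_4
  X_2 is a fork here and X_2 is conditioned on, so the path is blocked at X_2.
Path 4: X_3 ← X_1 → X_4
  X_1 is a fork here and X_1 is conditioned on, so the path is blocked at X_1.
Since the path X_3 ← X_0 → X_4 is active, X_3 and X_4 are not d-separated given {X_1, X_2, X_5}.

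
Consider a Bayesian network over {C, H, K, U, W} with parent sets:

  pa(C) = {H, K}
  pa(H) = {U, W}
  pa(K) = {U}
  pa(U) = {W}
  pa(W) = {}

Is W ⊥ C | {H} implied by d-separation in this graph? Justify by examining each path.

No

There are 4 undirected paths between W and C; checking each against the conditioning set {H}:
Path 1: W → H → C
  H is a chain here and H is conditioned on, so the path is blocked at H.
Path 2: W → H ← U → K → C
  H is a collider and H is conditioned on, which opens it; U is a fork and U is not conditioned on; K is a chain and K is not conditioned on — no node blocks this path, so it is active.
Path 3: W → U → K → C
  U is a chain and U is not conditioned on; K is a chain and K is not conditioned on — no node blocks this path, so it is active.
Path 4: W → U → H → C
  H is a chain here and H is conditioned on, so the path is blocked at H.
Since the path W → H ← U → K → C is active, W and C are not d-separated given {H}.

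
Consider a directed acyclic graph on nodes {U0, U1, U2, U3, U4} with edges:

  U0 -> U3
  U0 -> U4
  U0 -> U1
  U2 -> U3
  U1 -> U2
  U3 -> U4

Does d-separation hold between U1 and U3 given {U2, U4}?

We examine all 3 paths between U1 and U3:
Path 1: U1 → U2 → U3
  U2 is a chain here and U2 is conditioned on, so the path is blocked at U2.
Path 2: U1 ← U0 → U4 ← U3
  U0 is a fork and U0 is not conditioned on; U4 is a collider and U4 is conditioned on, which opens it — no node blocks this path, so it is active.
Path 3: U1 ← U0 → U3
  U0 is a fork and U0 is not conditioned on — no node blocks this path, so it is active.
At least one path is unblocked, so d-separation fails.

No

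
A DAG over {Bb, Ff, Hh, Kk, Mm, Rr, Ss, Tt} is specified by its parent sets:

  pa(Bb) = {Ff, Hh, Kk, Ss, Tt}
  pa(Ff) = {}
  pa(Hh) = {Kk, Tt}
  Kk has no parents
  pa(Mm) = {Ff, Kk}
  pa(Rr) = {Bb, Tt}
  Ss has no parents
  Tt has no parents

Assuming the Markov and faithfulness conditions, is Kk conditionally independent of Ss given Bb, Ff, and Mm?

5 paths connect Kk and Ss; each must be blocked for d-separation to hold:
  1. Kk → Bb ← Ss — Bb:collider[open] ⇒ active
  2. Kk → Hh → Bb ← Ss — Hh:chain[open]; Bb:collider[open] ⇒ active
  3. Kk → Hh ← Tt → Rr ← Bb ← Ss — Hh:collider[open]; Tt:fork[open]; Rr:collider[blocks]; Bb:chain[blocks] ⇒ blocked
  4. Kk → Hh ← Tt → Bb ← Ss — Hh:collider[open]; Tt:fork[open]; Bb:collider[open] ⇒ active
  5. Kk → Mm ← Ff → Bb ← Ss — Mm:collider[open]; Ff:fork[blocks]; Bb:collider[open] ⇒ blocked
Because an active path exists, Kk and Ss are not d-separated.

No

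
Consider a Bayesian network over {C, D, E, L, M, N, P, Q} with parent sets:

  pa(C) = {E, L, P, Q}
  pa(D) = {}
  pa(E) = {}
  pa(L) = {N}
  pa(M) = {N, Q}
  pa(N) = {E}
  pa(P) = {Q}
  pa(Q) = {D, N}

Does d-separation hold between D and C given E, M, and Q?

No — D and C are not d-separated given {E, M, Q}.

6 paths connect D and C; each must be blocked for d-separation to hold:
Path 1: D → Q → P → C
  Q is a chain here and Q is conditioned on, so the path is blocked at Q.
Path 2: D → Q → M ← N ← E → C
  Q is a chain here and Q is conditioned on, so the path is blocked at Q.
Path 3: D → Q → M ← N → L → C
  Q is a chain here and Q is conditioned on, so the path is blocked at Q.
Path 4: D → Q → C
  Q is a chain here and Q is conditioned on, so the path is blocked at Q.
Path 5: D → Q ← N ← E → C
  E is a fork here and E is conditioned on, so the path is blocked at E.
Path 6: D → Q ← N → L → C
  Q is a collider and Q is conditioned on, which opens it; N is a fork and N is not conditioned on; L is a chain and L is not conditioned on — no node blocks this path, so it is active.
At least one path is unblocked, so d-separation fails.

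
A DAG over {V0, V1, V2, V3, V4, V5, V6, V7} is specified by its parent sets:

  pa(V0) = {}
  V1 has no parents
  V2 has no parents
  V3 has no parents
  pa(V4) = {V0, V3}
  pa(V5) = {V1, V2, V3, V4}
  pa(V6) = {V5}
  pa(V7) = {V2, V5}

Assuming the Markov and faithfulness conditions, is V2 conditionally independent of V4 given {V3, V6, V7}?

4 paths connect V2 and V4; each must be blocked for d-separation to hold:
Path 1: V2 → V7 ← V5 ← V3 → V4
  V3 is a fork here and V3 is conditioned on, so the path is blocked at V3.
Path 2: V2 → V7 ← V5 ← V4
  V7 is a collider and V7 is conditioned on, which opens it; V5 is a chain and V5 is not conditioned on — no node blocks this path, so it is active.
Path 3: V2 → V5 ← V3 → V4
  V3 is a fork here and V3 is conditioned on, so the path is blocked at V3.
Path 4: V2 → V5 ← V4
  V5 is a collider and its descendant V7 is conditioned on, which opens it — no node blocks this path, so it is active.
Since the path V2 → V7 ← V5 ← V4 is active, V2 and V4 are not d-separated given {V3, V6, V7}.

No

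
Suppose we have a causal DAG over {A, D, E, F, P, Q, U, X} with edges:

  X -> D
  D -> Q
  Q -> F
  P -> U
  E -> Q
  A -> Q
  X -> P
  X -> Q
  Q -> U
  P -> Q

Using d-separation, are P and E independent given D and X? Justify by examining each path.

We examine all 4 paths between P and E:
Path 1: P → U ← Q ← E
  U is a collider here and neither U nor any of its descendants is conditioned on, so the collider stays closed — the path is blocked at U.
Path 2: P → Q ← E
  Q is a collider here and neither Q nor any of its descendants is conditioned on, so the collider stays closed — the path is blocked at Q.
Path 3: P ← X → D → Q ← E
  X is a fork here and X is conditioned on, so the path is blocked at X.
Path 4: P ← X → Q ← E
  X is a fork here and X is conditioned on, so the path is blocked at X.
Every path is blocked, so P and E are d-separated given {D, X}.

Yes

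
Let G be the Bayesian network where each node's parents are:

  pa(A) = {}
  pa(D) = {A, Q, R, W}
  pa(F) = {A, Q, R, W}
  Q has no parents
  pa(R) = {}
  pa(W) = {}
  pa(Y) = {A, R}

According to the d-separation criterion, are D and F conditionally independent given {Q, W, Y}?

6 paths connect D and F; each must be blocked for d-separation to hold:
Path 1: D ← W → F
  W is a fork here and W is conditioned on, so the path is blocked at W.
Path 2: D ← A → Y ← R → F
  A is a fork and A is not conditioned on; Y is a collider and Y is conditioned on, which opens it; R is a fork and R is not conditioned on — no node blocks this path, so it is active.
Path 3: D ← A → F
  A is a fork and A is not conditioned on — no node blocks this path, so it is active.
Path 4: D ← Q → F
  Q is a fork here and Q is conditioned on, so the path is blocked at Q.
Path 5: D ← R → Y ← A → F
  R is a fork and R is not conditioned on; Y is a collider and Y is conditioned on, which opens it; A is a fork and A is not conditioned on — no node blocks this path, so it is active.
Path 6: D ← R → F
  R is a fork and R is not conditioned on — no node blocks this path, so it is active.
Since the path D ← A → Y ← R → F is active, D and F are not d-separated given {Q, W, Y}.

No — D and F are not d-separated given {Q, W, Y}.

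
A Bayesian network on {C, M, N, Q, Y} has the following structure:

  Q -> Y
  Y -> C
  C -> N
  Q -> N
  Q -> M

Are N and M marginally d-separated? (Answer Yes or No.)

No

Enumerating the 2 paths from N to M and testing each for blocking by ∅:
  1. N ← C ← Y ← Q → M — C:chain[open]; Y:chain[open]; Q:fork[open] ⇒ active
  2. N ← Q → M — Q:fork[open] ⇒ active
At least one path is unblocked, so d-separation fails.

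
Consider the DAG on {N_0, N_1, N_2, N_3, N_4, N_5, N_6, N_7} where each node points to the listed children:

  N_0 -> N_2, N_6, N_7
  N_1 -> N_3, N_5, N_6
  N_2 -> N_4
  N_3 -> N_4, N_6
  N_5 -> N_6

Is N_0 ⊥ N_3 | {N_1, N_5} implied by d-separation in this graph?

There are 4 undirected paths between N_0 and N_3; checking each against the conditioning set {N_1, N_5}:
Path 1: N_0 → N_6 ← N_5 ← N_1 → N_3
  N_6 is a collider here and neither N_6 nor any of its descendants is conditioned on, so the collider stays closed — the path is blocked at N_6.
Path 2: N_0 → N_6 ← N_1 → N_3
  N_6 is a collider here and neither N_6 nor any of its descendants is conditioned on, so the collider stays closed — the path is blocked at N_6.
Path 3: N_0 → N_6 ← N_3
  N_6 is a collider here and neither N_6 nor any of its descendants is conditioned on, so the collider stays closed — the path is blocked at N_6.
Path 4: N_0 → N_2 → N_4 ← N_3
  N_4 is a collider here and neither N_4 nor any of its descendants is conditioned on, so the collider stays closed — the path is blocked at N_4.
All paths are blocked; N_0 ⊥ N_3 | {N_1, N_5} holds.

Yes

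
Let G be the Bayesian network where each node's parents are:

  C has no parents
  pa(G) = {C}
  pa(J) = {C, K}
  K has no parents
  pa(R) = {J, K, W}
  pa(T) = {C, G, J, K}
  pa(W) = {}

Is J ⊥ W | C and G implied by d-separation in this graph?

There are 5 undirected paths between J and W; checking each against the conditioning set {C, G}:
Path 1: J ← C → G → T ← K → R ← W
  C is a fork here and C is conditioned on, so the path is blocked at C.
Path 2: J ← C → T ← K → R ← W
  C is a fork here and C is conditioned on, so the path is blocked at C.
Path 3: J ← K → R ← W
  R is a collider here and neither R nor any of its descendants is conditioned on, so the collider stays closed — the path is blocked at R.
Path 4: J → R ← W
  R is a collider here and neither R nor any of its descendants is conditioned on, so the collider stays closed — the path is blocked at R.
Path 5: J → T ← K → R ← W
  T is a collider here and neither T nor any of its descendants is conditioned on, so the collider stays closed — the path is blocked at T.
Since every path is blocked, d-separation holds.

Yes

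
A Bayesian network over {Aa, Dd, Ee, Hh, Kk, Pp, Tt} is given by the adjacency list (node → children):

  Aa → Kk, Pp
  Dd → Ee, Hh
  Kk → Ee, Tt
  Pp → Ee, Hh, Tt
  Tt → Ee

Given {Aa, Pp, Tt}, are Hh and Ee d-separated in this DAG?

We examine all 6 paths between Hh and Ee:
  1. Hh ← Pp → Ee — Pp:fork[blocks] ⇒ blocked
  2. Hh ← Pp → Tt ← Kk → Ee — Pp:fork[blocks]; Tt:collider[open]; Kk:fork[open] ⇒ blocked
  3. Hh ← Pp → Tt → Ee — Pp:fork[blocks]; Tt:chain[blocks] ⇒ blocked
  4. Hh ← Pp ← Aa → Kk → Ee — Pp:chain[blocks]; Aa:fork[blocks]; Kk:chain[open] ⇒ blocked
  5. Hh ← Pp ← Aa → Kk → Tt → Ee — Pp:chain[blocks]; Aa:fork[blocks]; Kk:chain[open]; Tt:chain[blocks] ⇒ blocked
  6. Hh ← Dd → Ee — Dd:fork[open] ⇒ active
Since the path Hh ← Dd → Ee is active, Hh and Ee are not d-separated given {Aa, Pp, Tt}.

No — Hh and Ee are not d-separated given {Aa, Pp, Tt}.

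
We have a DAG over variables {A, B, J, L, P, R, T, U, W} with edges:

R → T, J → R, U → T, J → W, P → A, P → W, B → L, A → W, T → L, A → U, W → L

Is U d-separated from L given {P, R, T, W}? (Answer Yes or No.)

6 paths connect U and L; each must be blocked for d-separation to hold:
  1. U ← A ← P → W → L — A:chain[open]; P:fork[blocks]; W:chain[blocks] ⇒ blocked
  2. U ← A ← P → W ← J → R → T → L — A:chain[open]; P:fork[blocks]; W:collider[open]; J:fork[open]; R:chain[blocks]; T:chain[blocks] ⇒ blocked
  3. U ← A → W → L — A:fork[open]; W:chain[blocks] ⇒ blocked
  4. U ← A → W ← J → R → T → L — A:fork[open]; W:collider[open]; J:fork[open]; R:chain[blocks]; T:chain[blocks] ⇒ blocked
  5. U → T → L — T:chain[blocks] ⇒ blocked
  6. U → T ← R ← J → W → L — T:collider[open]; R:chain[blocks]; J:fork[open]; W:chain[blocks] ⇒ blocked
Since every path is blocked, d-separation holds.

Yes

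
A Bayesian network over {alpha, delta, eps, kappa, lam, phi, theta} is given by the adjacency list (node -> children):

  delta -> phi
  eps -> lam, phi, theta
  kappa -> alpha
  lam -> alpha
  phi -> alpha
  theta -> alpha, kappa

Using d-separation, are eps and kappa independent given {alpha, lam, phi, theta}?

Enumerating the 6 paths from eps to kappa and testing each for blocking by {alpha, lam, phi, theta}:
Path 1: eps → lam → alpha ← kappa
  lam is a chain here and lam is conditioned on, so the path is blocked at lam.
Path 2: eps → lam → alpha ← theta → kappa
  lam is a chain here and lam is conditioned on, so the path is blocked at lam.
Path 3: eps → phi → alpha ← kappa
  phi is a chain here and phi is conditioned on, so the path is blocked at phi.
Path 4: eps → phi → alpha ← theta → kappa
  phi is a chain here and phi is conditioned on, so the path is blocked at phi.
Path 5: eps → theta → kappa
  theta is a chain here and theta is conditioned on, so the path is blocked at theta.
Path 6: eps → theta → alpha ← kappa
  theta is a chain here and theta is conditioned on, so the path is blocked at theta.
Since every path is blocked, d-separation holds.

Yes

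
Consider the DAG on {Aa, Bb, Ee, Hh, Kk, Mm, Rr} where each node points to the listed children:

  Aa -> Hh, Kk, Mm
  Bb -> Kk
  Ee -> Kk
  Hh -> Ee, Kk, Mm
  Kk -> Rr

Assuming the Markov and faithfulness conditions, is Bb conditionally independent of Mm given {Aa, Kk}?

There are 6 undirected paths between Bb and Mm; checking each against the conditioning set {Aa, Kk}:
  1. Bb → Kk ← Hh → Mm — Kk:collider[open]; Hh:fork[open] ⇒ active
  2. Bb → Kk ← Hh ← Aa → Mm — Kk:collider[open]; Hh:chain[open]; Aa:fork[blocks] ⇒ blocked
  3. Bb → Kk ← Aa → Mm — Kk:collider[open]; Aa:fork[blocks] ⇒ blocked
  4. Bb → Kk ← Aa → Hh → Mm — Kk:collider[open]; Aa:fork[blocks]; Hh:chain[open] ⇒ blocked
  5. Bb → Kk ← Ee ← Hh → Mm — Kk:collider[open]; Ee:chain[open]; Hh:fork[open] ⇒ active
  6. Bb → Kk ← Ee ← Hh ← Aa → Mm — Kk:collider[open]; Ee:chain[open]; Hh:chain[open]; Aa:fork[blocks] ⇒ blocked
Because an active path exists, Bb and Mm are not d-separated.

No — Bb and Mm are not d-separated given {Aa, Kk}.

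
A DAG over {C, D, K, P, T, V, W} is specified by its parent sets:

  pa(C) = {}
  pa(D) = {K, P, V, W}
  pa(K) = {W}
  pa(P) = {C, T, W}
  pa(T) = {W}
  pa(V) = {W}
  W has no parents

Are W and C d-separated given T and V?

There are 5 undirected paths between W and C; checking each against the conditioning set {T, V}:
  1. W → V → D ← P ← C — V:chain[blocks]; D:collider[blocks]; P:chain[open] ⇒ blocked
  2. W → D ← P ← C — D:collider[blocks]; P:chain[open] ⇒ blocked
  3. W → T → P ← C — T:chain[blocks]; P:collider[blocks] ⇒ blocked
  4. W → P ← C — P:collider[blocks] ⇒ blocked
  5. W → K → D ← P ← C — K:chain[open]; D:collider[blocks]; P:chain[open] ⇒ blocked
All paths are blocked; W ⊥ C | {T, V} holds.

Yes — W and C are d-separated given {T, V}.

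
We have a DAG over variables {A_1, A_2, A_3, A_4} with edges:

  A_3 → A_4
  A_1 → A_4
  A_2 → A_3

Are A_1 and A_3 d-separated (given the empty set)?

Yes

Only one path connects A_1 and A_3:
  1. A_1 → A_4 ← A_3 — A_4:collider[blocks] ⇒ blocked
Every path is blocked, so A_1 and A_3 are d-separated given ∅.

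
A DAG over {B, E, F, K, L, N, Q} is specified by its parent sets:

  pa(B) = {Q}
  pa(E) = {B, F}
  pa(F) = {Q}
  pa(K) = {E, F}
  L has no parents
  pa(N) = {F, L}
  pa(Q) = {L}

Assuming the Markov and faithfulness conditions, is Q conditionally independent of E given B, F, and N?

Yes

There are 5 undirected paths between Q and E; checking each against the conditioning set {B, F, N}:
Path 1: Q → B → E
  B is a chain here and B is conditioned on, so the path is blocked at B.
Path 2: Q → F → K ← E
  F is a chain here and F is conditioned on, so the path is blocked at F.
Path 3: Q → F → E
  F is a chain here and F is conditioned on, so the path is blocked at F.
Path 4: Q ← L → N ← F → K ← E
  F is a fork here and F is conditioned on, so the path is blocked at F.
Path 5: Q ← L → N ← F → E
  F is a fork here and F is conditioned on, so the path is blocked at F.
Since every path is blocked, d-separation holds.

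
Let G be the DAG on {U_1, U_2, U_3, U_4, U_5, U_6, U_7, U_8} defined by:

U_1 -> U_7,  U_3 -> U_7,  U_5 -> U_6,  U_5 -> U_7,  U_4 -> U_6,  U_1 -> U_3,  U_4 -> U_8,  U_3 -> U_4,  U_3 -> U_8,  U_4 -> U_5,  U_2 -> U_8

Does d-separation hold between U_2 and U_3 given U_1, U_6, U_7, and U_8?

6 paths connect U_2 and U_3; each must be blocked for d-separation to hold:
  1. U_2 → U_8 ← U_3 — U_8:collider[open] ⇒ active
  2. U_2 → U_8 ← U_4 ← U_3 — U_8:collider[open]; U_4:chain[open] ⇒ active
  3. U_2 → U_8 ← U_4 → U_5 → U_7 ← U_3 — U_8:collider[open]; U_4:fork[open]; U_5:chain[open]; U_7:collider[open] ⇒ active
  4. U_2 → U_8 ← U_4 → U_5 → U_7 ← U_1 → U_3 — U_8:collider[open]; U_4:fork[open]; U_5:chain[open]; U_7:collider[open]; U_1:fork[blocks] ⇒ blocked
  5. U_2 → U_8 ← U_4 → U_6 ← U_5 → U_7 ← U_3 — U_8:collider[open]; U_4:fork[open]; U_6:collider[open]; U_5:fork[open]; U_7:collider[open] ⇒ active
  6. U_2 → U_8 ← U_4 → U_6 ← U_5 → U_7 ← U_1 → U_3 — U_8:collider[open]; U_4:fork[open]; U_6:collider[open]; U_5:fork[open]; U_7:collider[open]; U_1:fork[blocks] ⇒ blocked
Since the path U_2 → U_8 ← U_3 is active, U_2 and U_3 are not d-separated given {U_1, U_6, U_7, U_8}.

No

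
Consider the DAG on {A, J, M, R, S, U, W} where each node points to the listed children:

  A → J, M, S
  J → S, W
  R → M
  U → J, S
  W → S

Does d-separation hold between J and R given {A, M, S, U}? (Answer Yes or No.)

We examine all 4 paths between J and R:
Path 1: J ← A → M ← R
  A is a fork here and A is conditioned on, so the path is blocked at A.
Path 2: J ← U → S ← A → M ← R
  U is a fork here and U is conditioned on, so the path is blocked at U.
Path 3: J → W → S ← A → M ← R
  A is a fork here and A is conditioned on, so the path is blocked at A.
Path 4: J → S ← A → M ← R
  A is a fork here and A is conditioned on, so the path is blocked at A.
Since every path is blocked, d-separation holds.

Yes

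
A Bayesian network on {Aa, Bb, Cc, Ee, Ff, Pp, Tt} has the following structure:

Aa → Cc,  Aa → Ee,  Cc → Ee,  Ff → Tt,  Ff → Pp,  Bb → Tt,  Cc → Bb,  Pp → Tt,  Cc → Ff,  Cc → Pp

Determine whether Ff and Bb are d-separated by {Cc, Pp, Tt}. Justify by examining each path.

6 paths connect Ff and Bb; each must be blocked for d-separation to hold:
Path 1: Ff → Tt ← Bb
  Tt is a collider and Tt is conditioned on, which opens it — no node blocks this path, so it is active.
Path 2: Ff → Tt ← Pp ← Cc → Bb
  Pp is a chain here and Pp is conditioned on, so the path is blocked at Pp.
Path 3: Ff ← Cc → Bb
  Cc is a fork here and Cc is conditioned on, so the path is blocked at Cc.
Path 4: Ff ← Cc → Pp → Tt ← Bb
  Cc is a fork here and Cc is conditioned on, so the path is blocked at Cc.
Path 5: Ff → Pp → Tt ← Bb
  Pp is a chain here and Pp is conditioned on, so the path is blocked at Pp.
Path 6: Ff → Pp ← Cc → Bb
  Cc is a fork here and Cc is conditioned on, so the path is blocked at Cc.
Because an active path exists, Ff and Bb are not d-separated.

No — Ff and Bb are not d-separated given {Cc, Pp, Tt}.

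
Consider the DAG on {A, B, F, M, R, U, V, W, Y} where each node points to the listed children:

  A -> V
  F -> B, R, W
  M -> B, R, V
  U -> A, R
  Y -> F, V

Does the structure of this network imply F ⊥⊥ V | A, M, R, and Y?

Enumerating the 5 paths from F to V and testing each for blocking by {A, M, R, Y}:
  1. F ← Y → V — Y:fork[blocks] ⇒ blocked
  2. F → B ← M → R ← U → A → V — B:collider[blocks]; M:fork[blocks]; R:collider[open]; U:fork[open]; A:chain[blocks] ⇒ blocked
  3. F → B ← M → V — B:collider[blocks]; M:fork[blocks] ⇒ blocked
  4. F → R ← M → V — R:collider[open]; M:fork[blocks] ⇒ blocked
  5. F → R ← U → A → V — R:collider[open]; U:fork[open]; A:chain[blocks] ⇒ blocked
Since every path is blocked, d-separation holds.

Yes — F and V are d-separated given {A, M, R, Y}.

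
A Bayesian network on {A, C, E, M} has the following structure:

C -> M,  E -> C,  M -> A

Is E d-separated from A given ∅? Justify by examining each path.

No — E and A are not d-separated given ∅.

Only one path connects E and A:
Path 1: E → C → M → A
  C is a chain and C is not conditioned on; M is a chain and M is not conditioned on — no node blocks this path, so it is active.
Because an active path exists, E and A are not d-separated.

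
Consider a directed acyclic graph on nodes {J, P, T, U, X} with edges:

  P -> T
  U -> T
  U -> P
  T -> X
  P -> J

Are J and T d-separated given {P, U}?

We examine all 2 paths between J and T:
Path 1: J ← P ← U → T
  P is a chain here and P is conditioned on, so the path is blocked at P.
Path 2: J ← P → T
  P is a fork here and P is conditioned on, so the path is blocked at P.
Every path is blocked, so J and T are d-separated given {P, U}.

Yes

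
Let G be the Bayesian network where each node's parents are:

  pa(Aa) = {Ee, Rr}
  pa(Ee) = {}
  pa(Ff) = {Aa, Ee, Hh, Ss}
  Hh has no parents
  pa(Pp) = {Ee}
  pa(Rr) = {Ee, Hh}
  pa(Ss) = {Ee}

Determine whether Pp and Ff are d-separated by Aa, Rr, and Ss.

6 paths connect Pp and Ff; each must be blocked for d-separation to hold:
Path 1: Pp ← Ee → Ss → Ff
  Ss is a chain here and Ss is conditioned on, so the path is blocked at Ss.
Path 2: Pp ← Ee → Rr ← Hh → Ff
  Ee is a fork and Ee is not conditioned on; Rr is a collider and Rr is conditioned on, which opens it; Hh is a fork and Hh is not conditioned on — no node blocks this path, so it is active.
Path 3: Pp ← Ee → Rr → Aa → Ff
  Rr is a chain here and Rr is conditioned on, so the path is blocked at Rr.
Path 4: Pp ← Ee → Ff
  Ee is a fork and Ee is not conditioned on — no node blocks this path, so it is active.
Path 5: Pp ← Ee → Aa ← Rr ← Hh → Ff
  Rr is a chain here and Rr is conditioned on, so the path is blocked at Rr.
Path 6: Pp ← Ee → Aa → Ff
  Aa is a chain here and Aa is conditioned on, so the path is blocked at Aa.
Because an active path exists, Pp and Ff are not d-separated.

No — Pp and Ff are not d-separated given {Aa, Rr, Ss}.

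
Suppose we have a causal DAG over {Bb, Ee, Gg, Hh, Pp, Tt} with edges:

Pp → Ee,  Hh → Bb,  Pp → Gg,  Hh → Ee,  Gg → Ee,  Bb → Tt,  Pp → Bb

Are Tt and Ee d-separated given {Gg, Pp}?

3 paths connect Tt and Ee; each must be blocked for d-separation to hold:
Path 1: Tt ← Bb ← Pp → Ee
  Pp is a fork here and Pp is conditioned on, so the path is blocked at Pp.
Path 2: Tt ← Bb ← Pp → Gg → Ee
  Pp is a fork here and Pp is conditioned on, so the path is blocked at Pp.
Path 3: Tt ← Bb ← Hh → Ee
  Bb is a chain and Bb is not conditioned on; Hh is a fork and Hh is not conditioned on — no node blocks this path, so it is active.
Because an active path exists, Tt and Ee are not d-separated.

No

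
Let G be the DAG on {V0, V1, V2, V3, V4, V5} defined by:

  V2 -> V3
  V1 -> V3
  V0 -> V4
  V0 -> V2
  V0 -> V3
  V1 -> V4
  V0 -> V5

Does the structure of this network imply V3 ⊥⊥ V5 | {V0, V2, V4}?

There are 3 undirected paths between V3 and V5; checking each against the conditioning set {V0, V2, V4}:
Path 1: V3 ← V0 → V5
  V0 is a fork here and V0 is conditioned on, so the path is blocked at V0.
Path 2: V3 ← V1 → V4 ← V0 → V5
  V0 is a fork here and V0 is conditioned on, so the path is blocked at V0.
Path 3: V3 ← V2 ← V0 → V5
  V2 is a chain here and V2 is conditioned on, so the path is blocked at V2.
All paths are blocked; V3 ⊥ V5 | {V0, V2, V4} holds.

Yes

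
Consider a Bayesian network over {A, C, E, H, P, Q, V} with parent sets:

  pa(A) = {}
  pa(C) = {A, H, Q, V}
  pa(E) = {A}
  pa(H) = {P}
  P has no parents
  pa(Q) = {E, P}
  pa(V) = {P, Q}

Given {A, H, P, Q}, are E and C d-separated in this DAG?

We examine all 6 paths between E and C:
Path 1: E ← A → C
  A is a fork here and A is conditioned on, so the path is blocked at A.
Path 2: E → Q → C
  Q is a chain here and Q is conditioned on, so the path is blocked at Q.
Path 3: E → Q → V → C
  Q is a chain here and Q is conditioned on, so the path is blocked at Q.
Path 4: E → Q → V ← P → H → C
  Q is a chain here and Q is conditioned on, so the path is blocked at Q.
Path 5: E → Q ← P → V → C
  P is a fork here and P is conditioned on, so the path is blocked at P.
Path 6: E → Q ← P → H → C
  P is a fork here and P is conditioned on, so the path is blocked at P.
Since every path is blocked, d-separation holds.

Yes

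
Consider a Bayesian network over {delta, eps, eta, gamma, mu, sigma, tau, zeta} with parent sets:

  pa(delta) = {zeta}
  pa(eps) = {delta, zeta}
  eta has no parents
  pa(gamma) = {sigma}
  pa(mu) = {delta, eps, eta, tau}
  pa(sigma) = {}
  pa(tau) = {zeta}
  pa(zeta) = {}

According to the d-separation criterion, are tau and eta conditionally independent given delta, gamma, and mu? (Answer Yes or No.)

No

We examine all 5 paths between tau and eta:
Path 1: tau → mu ← eta
  mu is a collider and mu is conditioned on, which opens it — no node blocks this path, so it is active.
Path 2: tau ← zeta → delta → mu ← eta
  delta is a chain here and delta is conditioned on, so the path is blocked at delta.
Path 3: tau ← zeta → delta → eps → mu ← eta
  delta is a chain here and delta is conditioned on, so the path is blocked at delta.
Path 4: tau ← zeta → eps ← delta → mu ← eta
  delta is a fork here and delta is conditioned on, so the path is blocked at delta.
Path 5: tau ← zeta → eps → mu ← eta
  zeta is a fork and zeta is not conditioned on; eps is a chain and eps is not conditioned on; mu is a collider and mu is conditioned on, which opens it — no node blocks this path, so it is active.
Since the path tau → mu ← eta is active, tau and eta are not d-separated given {delta, gamma, mu}.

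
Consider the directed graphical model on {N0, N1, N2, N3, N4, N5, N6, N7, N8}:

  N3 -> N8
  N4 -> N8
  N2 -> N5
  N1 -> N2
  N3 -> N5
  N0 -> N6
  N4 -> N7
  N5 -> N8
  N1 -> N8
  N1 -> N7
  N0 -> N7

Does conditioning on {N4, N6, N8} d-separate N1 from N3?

Enumerating the 6 paths from N1 to N3 and testing each for blocking by {N4, N6, N8}:
Path 1: N1 → N2 → N5 → N8 ← N3
  N2 is a chain and N2 is not conditioned on; N5 is a chain and N5 is not conditioned on; N8 is a collider and N8 is conditioned on, which opens it — no node blocks this path, so it is active.
Path 2: N1 → N2 → N5 ← N3
  N2 is a chain and N2 is not conditioned on; N5 is a collider and its descendant N8 is conditioned on, which opens it — no node blocks this path, so it is active.
Path 3: N1 → N8 ← N5 ← N3
  N8 is a collider and N8 is conditioned on, which opens it; N5 is a chain and N5 is not conditioned on — no node blocks this path, so it is active.
Path 4: N1 → N8 ← N3
  N8 is a collider and N8 is conditioned on, which opens it — no node blocks this path, so it is active.
Path 5: N1 → N7 ← N4 → N8 ← N5 ← N3
  N7 is a collider here and neither N7 nor any of its descendants is conditioned on, so the collider stays closed — the path is blocked at N7.
Path 6: N1 → N7 ← N4 → N8 ← N3
  N7 is a collider here and neither N7 nor any of its descendants is conditioned on, so the collider stays closed — the path is blocked at N7.
At least one path is unblocked, so d-separation fails.

No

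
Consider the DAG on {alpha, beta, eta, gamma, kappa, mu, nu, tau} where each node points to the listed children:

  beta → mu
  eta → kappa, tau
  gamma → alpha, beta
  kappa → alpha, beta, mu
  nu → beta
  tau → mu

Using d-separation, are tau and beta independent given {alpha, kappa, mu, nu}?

We examine all 6 paths between tau and beta:
  1. tau → mu ← beta — mu:collider[open] ⇒ active
  2. tau → mu ← kappa → alpha ← gamma → beta — mu:collider[open]; kappa:fork[blocks]; alpha:collider[open]; gamma:fork[open] ⇒ blocked
  3. tau → mu ← kappa → beta — mu:collider[open]; kappa:fork[blocks] ⇒ blocked
  4. tau ← eta → kappa → alpha ← gamma → beta — eta:fork[open]; kappa:chain[blocks]; alpha:collider[open]; gamma:fork[open] ⇒ blocked
  5. tau ← eta → kappa → beta — eta:fork[open]; kappa:chain[blocks] ⇒ blocked
  6. tau ← eta → kappa → mu ← beta — eta:fork[open]; kappa:chain[blocks]; mu:collider[open] ⇒ blocked
Because an active path exists, tau and beta are not d-separated.

No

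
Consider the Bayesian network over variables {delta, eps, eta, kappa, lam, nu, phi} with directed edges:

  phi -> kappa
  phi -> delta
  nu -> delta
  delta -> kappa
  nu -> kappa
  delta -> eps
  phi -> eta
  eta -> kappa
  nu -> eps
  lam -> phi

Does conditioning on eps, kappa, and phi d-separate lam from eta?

We examine all 5 paths between lam and eta:
Path 1: lam → phi → eta
  phi is a chain here and phi is conditioned on, so the path is blocked at phi.
Path 2: lam → phi → kappa ← eta
  phi is a chain here and phi is conditioned on, so the path is blocked at phi.
Path 3: lam → phi → delta ← nu → kappa ← eta
  phi is a chain here and phi is conditioned on, so the path is blocked at phi.
Path 4: lam → phi → delta → eps ← nu → kappa ← eta
  phi is a chain here and phi is conditioned on, so the path is blocked at phi.
Path 5: lam → phi → delta → kappa ← eta
  phi is a chain here and phi is conditioned on, so the path is blocked at phi.
All paths are blocked; lam ⊥ eta | {eps, kappa, phi} holds.

Yes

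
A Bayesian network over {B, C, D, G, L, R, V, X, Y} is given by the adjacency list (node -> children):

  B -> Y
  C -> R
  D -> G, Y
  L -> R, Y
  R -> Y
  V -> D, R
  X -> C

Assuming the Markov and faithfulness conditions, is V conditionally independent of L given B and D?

4 paths connect V and L; each must be blocked for d-separation to hold:
Path 1: V → D → Y ← R ← L
  D is a chain here and D is conditioned on, so the path is blocked at D.
Path 2: V → D → Y ← L
  D is a chain here and D is conditioned on, so the path is blocked at D.
Path 3: V → R → Y ← L
  Y is a collider here and neither Y nor any of its descendants is conditioned on, so the collider stays closed — the path is blocked at Y.
Path 4: V → R ← L
  R is a collider here and neither R nor any of its descendants is conditioned on, so the collider stays closed — the path is blocked at R.
Every path is blocked, so V and L are d-separated given {B, D}.

Yes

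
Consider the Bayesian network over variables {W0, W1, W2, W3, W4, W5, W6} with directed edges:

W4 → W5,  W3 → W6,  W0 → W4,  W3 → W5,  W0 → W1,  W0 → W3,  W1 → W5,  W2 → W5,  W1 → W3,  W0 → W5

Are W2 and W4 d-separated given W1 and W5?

No

Enumerating the 6 paths from W2 to W4 and testing each for blocking by {W1, W5}:
  1. W2 → W5 ← W0 → W4 — W5:collider[open]; W0:fork[open] ⇒ active
  2. W2 → W5 ← W3 ← W0 → W4 — W5:collider[open]; W3:chain[open]; W0:fork[open] ⇒ active
  3. W2 → W5 ← W3 ← W1 ← W0 → W4 — W5:collider[open]; W3:chain[open]; W1:chain[blocks]; W0:fork[open] ⇒ blocked
  4. W2 → W5 ← W4 — W5:collider[open] ⇒ active
  5. W2 → W5 ← W1 ← W0 → W4 — W5:collider[open]; W1:chain[blocks]; W0:fork[open] ⇒ blocked
  6. W2 → W5 ← W1 → W3 ← W0 → W4 — W5:collider[open]; W1:fork[blocks]; W3:collider[open]; W0:fork[open] ⇒ blocked
Because an active path exists, W2 and W4 are not d-separated.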